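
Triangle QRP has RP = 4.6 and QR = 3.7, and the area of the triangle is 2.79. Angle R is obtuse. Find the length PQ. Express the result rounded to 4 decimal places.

8.1859

From area = ½·QR·RP·sin R, we get sin R = 2·area/(QR·RP) ≈ 0.32785.
Taking the obtuse solution, ∠R ≈ 160.86°.
Law of cosines then gives PQ ≈ 8.1859.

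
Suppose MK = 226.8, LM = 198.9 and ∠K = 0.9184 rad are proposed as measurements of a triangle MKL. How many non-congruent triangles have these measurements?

2

MK·sin K = 226.8·sin(0.9184 rad) ≈ 180.2.
Since MK sin K < LM < MK (180.2 < 198.9 < 226.8), two triangles exist.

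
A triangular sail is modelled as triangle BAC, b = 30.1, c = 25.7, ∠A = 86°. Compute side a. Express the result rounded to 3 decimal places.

By the law of cosines, a² = c² + b² − 2·c·b·cos A = 1458.6, so a ≈ 38.191.

38.191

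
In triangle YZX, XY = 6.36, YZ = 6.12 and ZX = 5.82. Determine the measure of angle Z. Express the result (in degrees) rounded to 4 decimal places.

By the law of cosines, cos Z = (YZ² + ZX² − XY²) / (2·YZ·ZX) ≈ 0.43344, so ∠Z ≈ 64.31°.

∠Z ≈ 64.3136°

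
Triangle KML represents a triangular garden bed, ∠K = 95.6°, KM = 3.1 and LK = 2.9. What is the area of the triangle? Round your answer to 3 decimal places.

Area = ½·LK·KM·sin K ≈ 4.4735.

area ≈ 4.474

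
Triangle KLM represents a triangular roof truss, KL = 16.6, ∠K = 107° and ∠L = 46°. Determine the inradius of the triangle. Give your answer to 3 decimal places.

The third angle is ∠M = 180° − ∠K − ∠L = 27.00°.
Law of sines: LM = KL·sin K/sin M ≈ 34.967.
Law of sines: MK = KL·sin L/sin M ≈ 26.302.
Area = ½·KL·LM·sin L ≈ 208.77.
Semiperimeter s = (34.967+26.302+16.6)/2 = 38.935.
Inradius = area/s = 208.77/38.935 ≈ 5.3621.

5.362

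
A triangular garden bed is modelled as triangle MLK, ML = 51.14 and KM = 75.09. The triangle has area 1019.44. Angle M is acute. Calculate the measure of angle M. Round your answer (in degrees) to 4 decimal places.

∠M ≈ 32.0693°

From area = ½·KM·ML·sin M, we get sin M = 2·area/(KM·ML) ≈ 0.53094.
Taking the acute solution, ∠M ≈ 32.07°.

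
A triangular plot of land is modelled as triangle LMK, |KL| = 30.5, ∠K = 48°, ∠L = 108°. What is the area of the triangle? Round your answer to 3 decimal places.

area ≈ 808.232

The third angle is ∠M = 180° − ∠K − ∠L = 24.00°.
Law of sines: |MK| = |KL|·sin L/sin M ≈ 71.317.
Law of sines: |LM| = |KL|·sin K/sin M ≈ 55.726.
Area = ½·|KL|·|MK|·sin K ≈ 808.23.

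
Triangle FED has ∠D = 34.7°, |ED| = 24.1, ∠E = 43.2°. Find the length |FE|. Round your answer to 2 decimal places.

14.03

The third angle is ∠F = 180° − ∠E − ∠D = 102.10°.
Law of sines: |FE| = |ED|·sin D/sin F ≈ 14.031.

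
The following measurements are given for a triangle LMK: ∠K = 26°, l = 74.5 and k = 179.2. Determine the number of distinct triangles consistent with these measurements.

l·sin K = 74.5·sin(26°) ≈ 32.66.
Since k ≥ l, exactly one triangle exists.

1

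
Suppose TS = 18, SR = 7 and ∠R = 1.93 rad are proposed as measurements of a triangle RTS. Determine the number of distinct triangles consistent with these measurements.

1

SR·sin R = 7·sin(1.93 rad) ≈ 6.553.
Since ∠R is not acute, a triangle exists only if TS > SR; here TS > SR, so there is exactly one triangle.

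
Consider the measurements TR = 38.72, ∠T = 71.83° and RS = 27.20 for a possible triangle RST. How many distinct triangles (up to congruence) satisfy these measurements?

0

TR·sin T = 38.72·sin(71.83°) ≈ 36.79.
Since RS = 27.20 < 36.79 = TR sin T, no triangle exists.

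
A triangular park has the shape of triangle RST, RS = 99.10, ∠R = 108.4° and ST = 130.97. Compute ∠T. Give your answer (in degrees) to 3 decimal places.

Law of sines: sin T = RS·sin R/ST ≈ 0.71798.
Since ST ≥ RS, only the acute value applies: ∠T ≈ 45.89°.
Then ∠S = 180° − ∠R − ∠T ≈ 25.71°.

∠T ≈ 45.888°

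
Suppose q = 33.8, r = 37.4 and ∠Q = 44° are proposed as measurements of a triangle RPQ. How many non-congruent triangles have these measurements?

r·sin Q = 37.4·sin(44°) ≈ 25.98.
Since r sin Q < q < r (25.98 < 33.8 < 37.4), two triangles exist.

2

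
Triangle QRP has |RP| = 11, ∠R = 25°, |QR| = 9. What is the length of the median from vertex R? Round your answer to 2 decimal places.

m_R ≈ 9.77

By the law of cosines, |PQ|² = |QR|² + |RP|² − 2·|QR|·|RP|·cos R = 22.551, so |PQ| ≈ 4.7488.
Median from R: ½√(2·|QR|² + 2·|RP|² − |PQ|²) ≈ 9.7654.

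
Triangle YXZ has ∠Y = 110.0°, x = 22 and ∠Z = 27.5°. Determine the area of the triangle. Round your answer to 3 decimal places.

155.426

The third angle is ∠X = 180° − ∠Z − ∠Y = 42.50°.
Law of sines: y = x·sin Y/sin X ≈ 30.6.
Law of sines: z = x·sin Z/sin X ≈ 15.036.
Area = ½·x·y·sin Z ≈ 155.43.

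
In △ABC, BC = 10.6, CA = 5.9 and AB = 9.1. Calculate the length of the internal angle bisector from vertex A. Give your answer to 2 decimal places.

By the law of cosines, cos A = (CA² + AB² − BC²) / (2·CA·AB) ≈ 0.04898, so ∠A ≈ 87.19°.
The bisector from A has length 2·CA·AB·cos(∠A/2)/(CA+AB) ≈ 5.1844.

t_A ≈ 5.18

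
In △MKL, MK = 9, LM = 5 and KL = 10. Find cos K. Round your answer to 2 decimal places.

By the law of cosines, cos K = (MK² + KL² − LM²) / (2·MK·KL) ≈ 0.86667, so ∠K ≈ 29.93°.

cos K ≈ 0.87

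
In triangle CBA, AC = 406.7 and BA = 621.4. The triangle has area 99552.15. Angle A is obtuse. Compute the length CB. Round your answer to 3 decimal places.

From area = ½·BA·AC·sin A, we get sin A = 2·area/(BA·AC) ≈ 0.78783.
Taking the obtuse solution, ∠A ≈ 128.02°.
Law of cosines then gives CB ≈ 928.89.

928.892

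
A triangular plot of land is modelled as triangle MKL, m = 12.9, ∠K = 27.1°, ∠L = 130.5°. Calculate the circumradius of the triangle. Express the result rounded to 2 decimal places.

The third angle is ∠M = 180° − ∠K − ∠L = 22.40°.
Law of sines: k = m·sin K/sin M ≈ 15.421.
Law of sines: l = m·sin L/sin M ≈ 25.741.
Circumradius = m/(2 sin M) ≈ 16.926.

16.93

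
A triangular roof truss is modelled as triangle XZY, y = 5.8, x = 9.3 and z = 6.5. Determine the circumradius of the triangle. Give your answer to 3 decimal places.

By the law of cosines, cos X = (z² + y² − x²) / (2·z·y) ≈ -0.14058, so ∠X ≈ 98.08°.
Circumradius = x/(2 sin X) ≈ 4.6966.

R ≈ 4.697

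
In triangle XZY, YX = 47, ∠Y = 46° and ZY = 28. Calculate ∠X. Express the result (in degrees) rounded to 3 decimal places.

36.171

By the law of cosines, XZ² = ZY² + YX² − 2·ZY·YX·cos Y = 1164.7, so XZ ≈ 34.127.
Law of cosines again: cos X = (YX² + XZ² − ZY²)/(2·YX·XZ) ≈ 0.80726, so ∠X ≈ 36.17°.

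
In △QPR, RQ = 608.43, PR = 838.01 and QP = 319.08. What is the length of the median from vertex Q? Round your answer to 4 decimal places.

Median from Q: ½√(2·RQ² + 2·QP² − PR²) ≈ 245.83.

m_Q ≈ 245.8340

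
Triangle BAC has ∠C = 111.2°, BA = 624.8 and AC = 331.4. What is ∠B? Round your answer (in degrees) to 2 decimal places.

Law of sines: sin B = AC·sin C/BA ≈ 0.49451.
Since BA ≥ AC, only the acute value applies: ∠B ≈ 29.64°.
Then ∠A = 180° − ∠C − ∠B ≈ 39.16°.

29.64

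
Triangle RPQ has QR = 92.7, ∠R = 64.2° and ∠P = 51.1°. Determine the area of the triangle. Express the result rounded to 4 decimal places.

area ≈ 4493.8499

The third angle is ∠Q = 180° − ∠R − ∠P = 64.70°.
Law of sines: PQ = QR·sin R/sin P ≈ 107.24.
Law of sines: RP = QR·sin Q/sin P ≈ 107.69.
Area = ½·QR·PQ·sin Q ≈ 4493.8.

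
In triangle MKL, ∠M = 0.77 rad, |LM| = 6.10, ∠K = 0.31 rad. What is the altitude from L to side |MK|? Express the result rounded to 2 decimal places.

The third angle is ∠L = π − ∠M − ∠K = 2.062 rad.
Law of sines: |KL| = |LM|·sin M/sin K ≈ 13.92.
Law of sines: |MK| = |LM|·sin L/sin K ≈ 17.636.
Area = ½·|LM|·|KL|·sin L ≈ 37.444.
The altitude from L has length 2·area/|MK| ≈ 4.2464.

h_L ≈ 4.25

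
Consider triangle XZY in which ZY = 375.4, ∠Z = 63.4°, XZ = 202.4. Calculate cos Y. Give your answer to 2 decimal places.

cos Y ≈ 0.84

By the law of cosines, YX² = XZ² + ZY² − 2·XZ·ZY·cos Z = 1.1385e+05, so YX ≈ 337.41.
Law of cosines again: cos Y = (ZY² + YX² − XZ²)/(2·ZY·YX) ≈ 0.84399, so ∠Y ≈ 32.44°.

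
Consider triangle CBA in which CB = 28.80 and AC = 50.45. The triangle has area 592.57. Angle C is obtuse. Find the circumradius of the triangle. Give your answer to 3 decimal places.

R ≈ 43.586

From area = ½·AC·CB·sin C, we get sin C = 2·area/(AC·CB) ≈ 0.81567.
Taking the obtuse solution, ∠C ≈ 125.35°.
Law of cosines then gives BA ≈ 71.104.
Circumradius = BA/(2 sin C) ≈ 43.586.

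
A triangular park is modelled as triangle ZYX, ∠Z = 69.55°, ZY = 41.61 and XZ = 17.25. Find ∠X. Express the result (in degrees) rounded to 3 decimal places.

By the law of cosines, YX² = XZ² + ZY² − 2·XZ·ZY·cos Z = 1527.4, so YX ≈ 39.082.
Law of cosines again: cos X = (YX² + XZ² − ZY²)/(2·YX·XZ) ≈ 0.06939, so ∠X ≈ 86.02°.

86.021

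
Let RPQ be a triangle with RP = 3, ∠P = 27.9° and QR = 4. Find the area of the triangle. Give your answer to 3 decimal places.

Law of sines: sin Q = RP·sin P/QR ≈ 0.35095.
Since QR ≥ RP, only the acute value applies: ∠Q ≈ 20.55°.
Then ∠R = 180° − ∠P − ∠Q ≈ 131.55°.
Law of sines gives PQ = QR·sin R/sin P ≈ 6.3969.
Area = ½·QR·RP·sin R ≈ 4.4899.

area ≈ 4.490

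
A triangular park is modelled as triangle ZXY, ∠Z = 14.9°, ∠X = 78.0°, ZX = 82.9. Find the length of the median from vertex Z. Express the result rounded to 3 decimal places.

81.354

The third angle is ∠Y = 180° − ∠Z − ∠X = 87.10°.
Law of sines: XY = ZX·sin Z/sin Y ≈ 21.344.
Law of sines: YZ = ZX·sin X/sin Y ≈ 81.192.
Median from Z: ½√(2·YZ² + 2·ZX² − XY²) ≈ 81.354.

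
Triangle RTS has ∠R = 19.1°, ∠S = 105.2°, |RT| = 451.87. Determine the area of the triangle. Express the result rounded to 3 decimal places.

The third angle is ∠T = 180° − ∠S − ∠R = 55.70°.
Law of sines: |TS| = |RT|·sin R/sin S ≈ 153.22.
Law of sines: |SR| = |RT|·sin T/sin S ≈ 386.82.
Area = ½·|RT|·|TS|·sin T ≈ 28598.

28597.697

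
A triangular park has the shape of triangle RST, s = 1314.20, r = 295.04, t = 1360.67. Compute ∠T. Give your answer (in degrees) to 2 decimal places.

By the law of cosines, cos T = (r² + s² − t²) / (2·r·s) ≈ -0.04804, so ∠T ≈ 92.75°.

∠T ≈ 92.75°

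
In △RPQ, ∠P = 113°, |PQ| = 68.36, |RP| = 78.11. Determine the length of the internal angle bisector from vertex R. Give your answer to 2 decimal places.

91.86

By the law of cosines, |QR|² = |RP|² + |PQ|² − 2·|RP|·|PQ|·cos P = 14947, so |QR| ≈ 122.26.
Law of cosines again: cos R = (|QR|² + |RP|² − |PQ|²)/(2·|QR|·|RP|) ≈ 0.85737, so ∠R ≈ 30.98°.
The bisector from R has length 2·|QR|·|RP|·cos(∠R/2)/(|QR|+|RP|) ≈ 91.859.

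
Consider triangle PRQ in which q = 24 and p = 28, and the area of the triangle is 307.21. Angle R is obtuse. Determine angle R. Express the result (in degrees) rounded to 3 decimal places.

From area = ½·q·p·sin R, we get sin R = 2·area/(q·p) ≈ 0.91432.
Taking the obtuse solution, ∠R ≈ 113.89°.

113.891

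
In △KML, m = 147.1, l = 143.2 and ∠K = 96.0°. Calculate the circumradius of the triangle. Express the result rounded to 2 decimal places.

R ≈ 108.47

By the law of cosines, k² = m² + l² − 2·m·l·cos K = 46548, so k ≈ 215.75.
Area = ½·m·l·sin K ≈ 10475.
Circumradius = k/(2 sin K) ≈ 108.47.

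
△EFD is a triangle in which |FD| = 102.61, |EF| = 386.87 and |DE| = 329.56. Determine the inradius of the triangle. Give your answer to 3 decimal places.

Semiperimeter s = (102.61 + 329.56 + 386.87)/2 = 409.52.
Heron's formula: area = √(409.52·306.91·79.96·22.65) ≈ 15087.
Inradius = area/s = 15087/409.52 ≈ 36.842.

36.842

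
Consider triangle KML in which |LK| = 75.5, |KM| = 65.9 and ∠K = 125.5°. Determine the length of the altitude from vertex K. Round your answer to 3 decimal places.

32.203

By the law of cosines, |ML|² = |LK|² + |KM|² − 2·|LK|·|KM|·cos K = 15822, so |ML| ≈ 125.78.
Area = ½·|LK|·|KM|·sin K ≈ 2025.3.
The altitude from K has length 2·area/|ML| ≈ 32.203.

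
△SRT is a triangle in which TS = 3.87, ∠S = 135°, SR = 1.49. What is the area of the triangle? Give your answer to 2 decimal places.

2.04

Area = ½·TS·SR·sin S ≈ 2.0387.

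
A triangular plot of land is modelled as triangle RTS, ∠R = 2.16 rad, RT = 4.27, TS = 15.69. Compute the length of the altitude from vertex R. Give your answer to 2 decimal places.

Law of sines: sin S = RT·sin R/TS ≈ 0.22626.
Since TS ≥ RT, only the acute value applies: ∠S ≈ 0.228 rad.
Then ∠T = π − ∠R − ∠S ≈ 0.753 rad.
Law of sines gives SR = TS·sin T/sin R ≈ 12.91.
Area = ½·TS·RT·sin T ≈ 22.916.
The altitude from R has length 2·area/TS ≈ 2.9211.

2.92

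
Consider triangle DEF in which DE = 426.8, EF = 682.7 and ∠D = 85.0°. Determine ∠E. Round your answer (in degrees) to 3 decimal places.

Law of sines: sin F = DE·sin D/EF ≈ 0.62279.
Since EF ≥ DE, only the acute value applies: ∠F ≈ 38.52°.
Then ∠E = 180° − ∠D − ∠F ≈ 56.48°.

56.480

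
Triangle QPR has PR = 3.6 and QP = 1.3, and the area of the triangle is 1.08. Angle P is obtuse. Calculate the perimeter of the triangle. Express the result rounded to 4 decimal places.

From area = ½·QP·PR·sin P, we get sin P = 2·area/(QP·PR) ≈ 0.46154.
Taking the obtuse solution, ∠P ≈ 152.51°.
Law of cosines then gives RQ ≈ 4.791.
Perimeter = 3.6 + 4.791 + 1.3 = 9.691.

perimeter ≈ 9.6910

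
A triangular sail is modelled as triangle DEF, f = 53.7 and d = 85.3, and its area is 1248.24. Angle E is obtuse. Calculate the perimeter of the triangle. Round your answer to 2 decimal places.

From area = ½·f·d·sin E, we get sin E = 2·area/(f·d) ≈ 0.54501.
Taking the obtuse solution, ∠E ≈ 146.97°.
Law of cosines then gives e ≈ 133.57.
Perimeter = 85.3 + 133.57 + 53.7 = 272.57.

272.57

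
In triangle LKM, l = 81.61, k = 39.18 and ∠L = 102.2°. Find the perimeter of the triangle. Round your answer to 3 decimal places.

184.577

Law of sines: sin K = k·sin L/l ≈ 0.46925.
Since l ≥ k, only the acute value applies: ∠K ≈ 27.99°.
Then ∠M = 180° − ∠L − ∠K ≈ 49.81°.
Law of sines gives m = l·sin M/sin L ≈ 63.787.
Semiperimeter s = (81.61+39.18+63.787)/2 = 92.289.
Perimeter = 81.61 + 39.18 + 63.787 = 184.58.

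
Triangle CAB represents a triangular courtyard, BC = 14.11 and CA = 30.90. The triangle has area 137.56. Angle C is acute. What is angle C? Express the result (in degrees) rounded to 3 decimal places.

From area = ½·BC·CA·sin C, we get sin C = 2·area/(BC·CA) ≈ 0.63101.
Taking the acute solution, ∠C ≈ 39.12°.

∠C ≈ 39.125°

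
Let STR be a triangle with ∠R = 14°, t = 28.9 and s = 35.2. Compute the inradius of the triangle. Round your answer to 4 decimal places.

3.3209

By the law of cosines, r² = s² + t² − 2·s·t·cos R = 100.13, so r ≈ 10.006.
Area = ½·s·t·sin R ≈ 123.05.
Semiperimeter p = (35.2+28.9+10.006)/2 = 37.053.
Inradius = area/p = 123.05/37.053 ≈ 3.3209.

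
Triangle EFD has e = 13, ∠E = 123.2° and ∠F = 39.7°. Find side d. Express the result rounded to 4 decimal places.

4.5682

The third angle is ∠D = 180° − ∠E − ∠F = 17.10°.
Law of sines: d = e·sin D/sin E ≈ 4.5682.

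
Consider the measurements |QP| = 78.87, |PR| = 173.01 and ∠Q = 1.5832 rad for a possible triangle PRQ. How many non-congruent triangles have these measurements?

1

|QP|·sin Q = 78.87·sin(1.5832 rad) ≈ 78.86.
Since ∠Q is not acute, a triangle exists only if |PR| > |QP|; here |PR| > |QP|, so there is exactly one triangle.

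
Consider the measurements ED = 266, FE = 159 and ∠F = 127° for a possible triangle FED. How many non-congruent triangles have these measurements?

FE·sin F = 159·sin(127°) ≈ 127.
Since ∠F is not acute, a triangle exists only if ED > FE; here ED > FE, so there is exactly one triangle.

1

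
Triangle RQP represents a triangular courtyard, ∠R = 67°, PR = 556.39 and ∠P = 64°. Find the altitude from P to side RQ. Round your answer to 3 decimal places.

The third angle is ∠Q = 180° − ∠P − ∠R = 49.00°.
Law of sines: QP = PR·sin R/sin Q ≈ 678.62.
Law of sines: RQ = PR·sin P/sin Q ≈ 662.61.
Area = ½·PR·QP·sin P ≈ 1.6968e+05.
The altitude from P has length 2·area/RQ ≈ 512.16.

h_P ≈ 512.160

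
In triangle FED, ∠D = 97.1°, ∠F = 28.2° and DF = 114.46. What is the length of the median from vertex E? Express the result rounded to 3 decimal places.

m_E ≈ 92.763

The third angle is ∠E = 180° − ∠D − ∠F = 54.70°.
Law of sines: ED = DF·sin F/sin E ≈ 66.273.
Law of sines: FE = DF·sin D/sin E ≈ 139.17.
Median from E: ½√(2·FE² + 2·ED² − DF²) ≈ 92.763.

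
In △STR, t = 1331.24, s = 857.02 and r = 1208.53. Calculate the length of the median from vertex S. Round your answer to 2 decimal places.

1196.98

Median from S: ½√(2·t² + 2·r² − s²) ≈ 1197.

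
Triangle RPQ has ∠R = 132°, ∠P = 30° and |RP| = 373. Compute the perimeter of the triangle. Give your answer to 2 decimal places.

perimeter ≈ 1873.54

The third angle is ∠Q = 180° − ∠R − ∠P = 18.00°.
Law of sines: |PQ| = |RP|·sin R/sin Q ≈ 897.02.
Law of sines: |QR| = |RP|·sin P/sin Q ≈ 603.53.
Semiperimeter s = (897.02+603.53+373)/2 = 936.77.
Perimeter = 897.02 + 603.53 + 373 = 1873.5.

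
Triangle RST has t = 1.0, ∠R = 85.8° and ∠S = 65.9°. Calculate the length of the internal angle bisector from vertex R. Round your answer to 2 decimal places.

t_R ≈ 0.96

The third angle is ∠T = 180° − ∠R − ∠S = 28.30°.
Law of sines: r = t·sin R/sin T ≈ 2.1036.
Law of sines: s = t·sin S/sin T ≈ 1.9255.
The bisector from R has length 2·s·t·cos(∠R/2)/(s+t) ≈ 0.96428.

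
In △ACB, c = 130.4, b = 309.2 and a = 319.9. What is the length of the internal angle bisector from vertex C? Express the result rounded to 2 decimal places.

By the law of cosines, cos C = (b² + a² − c²) / (2·b·a) ≈ 0.91462, so ∠C ≈ 23.85°.
The bisector from C has length 2·b·a·cos(∠C/2)/(b+a) ≈ 307.67.

t_C ≈ 307.67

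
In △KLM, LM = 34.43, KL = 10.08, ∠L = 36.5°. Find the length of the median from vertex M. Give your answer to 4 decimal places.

m_M ≈ 30.5261

By the law of cosines, MK² = KL² + LM² − 2·KL·LM·cos L = 729.07, so MK ≈ 27.001.
Median from M: ½√(2·LM² + 2·MK² − KL²) ≈ 30.526.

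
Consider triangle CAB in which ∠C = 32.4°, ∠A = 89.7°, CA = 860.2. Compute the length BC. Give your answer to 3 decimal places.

1015.424

The third angle is ∠B = 180° − ∠C − ∠A = 57.90°.
Law of sines: BC = CA·sin A/sin B ≈ 1015.4.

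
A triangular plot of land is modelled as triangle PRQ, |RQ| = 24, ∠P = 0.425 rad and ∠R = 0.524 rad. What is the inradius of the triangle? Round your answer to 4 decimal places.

The third angle is ∠Q = π − ∠P − ∠R = 2.193 rad.
Law of sines: |QP| = |RQ|·sin R/sin P ≈ 29.124.
Law of sines: |PR| = |RQ|·sin Q/sin P ≈ 47.313.
Area = ½·|RQ|·|QP|·sin Q ≈ 284.07.
Semiperimeter s = (24+29.124+47.313)/2 = 50.218.
Inradius = area/s = 284.07/50.218 ≈ 5.6568.

5.6568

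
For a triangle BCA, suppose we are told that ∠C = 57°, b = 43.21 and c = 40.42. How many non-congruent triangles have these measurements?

2

b·sin C = 43.21·sin(57°) ≈ 36.24.
Since b sin C < c < b (36.24 < 40.42 < 43.21), two triangles exist.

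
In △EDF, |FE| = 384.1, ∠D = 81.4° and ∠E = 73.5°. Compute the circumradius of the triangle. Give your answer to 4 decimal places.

The third angle is ∠F = 180° − ∠E − ∠D = 25.10°.
Law of sines: |DF| = |FE|·sin E/sin D ≈ 372.47.
Law of sines: |ED| = |FE|·sin F/sin D ≈ 164.79.
Circumradius = |FE|/(2 sin D) ≈ 194.23.

194.2339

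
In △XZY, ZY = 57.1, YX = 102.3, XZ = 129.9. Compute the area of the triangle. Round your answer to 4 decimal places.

Semiperimeter s = (57.1 + 102.3 + 129.9)/2 = 144.65.
Heron's formula: area = √(144.65·87.55·42.35·14.75) ≈ 2812.6.

2812.6132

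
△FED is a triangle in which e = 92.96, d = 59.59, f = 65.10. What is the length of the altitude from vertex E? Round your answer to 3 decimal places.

Semiperimeter s = (65.1 + 92.96 + 59.59)/2 = 108.83.
Heron's formula: area = √(108.83·43.725·15.865·49.235) ≈ 1927.9.
The altitude from E has length 2·area/e ≈ 41.478.

h_E ≈ 41.478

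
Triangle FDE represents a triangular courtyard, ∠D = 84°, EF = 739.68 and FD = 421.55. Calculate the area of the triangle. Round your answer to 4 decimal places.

area ≈ 136978.5528

Law of sines: sin E = FD·sin D/EF ≈ 0.56679.
Since EF ≥ FD, only the acute value applies: ∠E ≈ 34.53°.
Then ∠F = 180° − ∠D − ∠E ≈ 61.47°.
Law of sines gives DE = EF·sin F/sin D ≈ 653.46.
Area = ½·EF·FD·sin F ≈ 1.3698e+05.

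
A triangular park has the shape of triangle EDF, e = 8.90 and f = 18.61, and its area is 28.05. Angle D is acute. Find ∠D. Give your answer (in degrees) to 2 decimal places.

19.80

From area = ½·f·e·sin D, we get sin D = 2·area/(f·e) ≈ 0.33871.
Taking the acute solution, ∠D ≈ 19.80°.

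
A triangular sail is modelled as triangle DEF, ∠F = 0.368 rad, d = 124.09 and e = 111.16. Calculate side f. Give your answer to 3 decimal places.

By the law of cosines, f² = d² + e² − 2·d·e·cos F = 2014.2, so f ≈ 44.88.

44.880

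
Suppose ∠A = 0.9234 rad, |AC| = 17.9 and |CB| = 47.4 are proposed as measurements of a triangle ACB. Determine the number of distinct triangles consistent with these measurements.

1

|AC|·sin A = 17.9·sin(0.9234 rad) ≈ 14.28.
Since |CB| ≥ |AC|, exactly one triangle exists.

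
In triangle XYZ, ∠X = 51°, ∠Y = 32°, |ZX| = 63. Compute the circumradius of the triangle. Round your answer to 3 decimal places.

59.443

The third angle is ∠Z = 180° − ∠X − ∠Y = 97.00°.
Law of sines: |YZ| = |ZX|·sin X/sin Y ≈ 92.392.
Law of sines: |XY| = |ZX|·sin Z/sin Y ≈ 118.
Circumradius = |ZX|/(2 sin Y) ≈ 59.443.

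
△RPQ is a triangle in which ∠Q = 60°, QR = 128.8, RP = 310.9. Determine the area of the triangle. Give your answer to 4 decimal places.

Law of sines: sin P = QR·sin Q/RP ≈ 0.35878.
Since RP ≥ QR, only the acute value applies: ∠P ≈ 21.03°.
Then ∠R = 180° − ∠Q − ∠P ≈ 98.97°.
Law of sines gives PQ = RP·sin R/sin Q ≈ 354.6.
Area = ½·RP·QR·sin R ≈ 19777.

19776.8303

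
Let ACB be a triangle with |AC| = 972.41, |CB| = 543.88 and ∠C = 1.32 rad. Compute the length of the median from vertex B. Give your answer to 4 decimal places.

m_B ≈ 633.2039

By the law of cosines, |BA|² = |AC|² + |CB|² − 2·|AC|·|CB|·cos C = 9.7888e+05, so |BA| ≈ 989.38.
Median from B: ½√(2·|CB|² + 2·|BA|² − |AC|²) ≈ 633.2.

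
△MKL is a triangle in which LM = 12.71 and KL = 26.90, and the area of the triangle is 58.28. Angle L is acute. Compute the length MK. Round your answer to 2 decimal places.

15.57

From area = ½·KL·LM·sin L, we get sin L = 2·area/(KL·LM) ≈ 0.34092.
Taking the acute solution, ∠L ≈ 19.93°.
Law of cosines then gives MK ≈ 15.567.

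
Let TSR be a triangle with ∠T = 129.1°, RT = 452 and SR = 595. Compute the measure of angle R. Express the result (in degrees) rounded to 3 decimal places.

Law of sines: sin S = RT·sin T/SR ≈ 0.58953.
Since SR ≥ RT, only the acute value applies: ∠S ≈ 36.12°.
Then ∠R = 180° − ∠T − ∠S ≈ 14.78°.

14.776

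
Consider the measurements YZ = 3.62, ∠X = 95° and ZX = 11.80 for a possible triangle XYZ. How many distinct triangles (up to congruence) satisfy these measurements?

ZX·sin X = 11.80·sin(95°) ≈ 11.76.
Since ∠X is not acute, a triangle exists only if YZ > ZX; here YZ ≤ ZX, so there is no triangle.

0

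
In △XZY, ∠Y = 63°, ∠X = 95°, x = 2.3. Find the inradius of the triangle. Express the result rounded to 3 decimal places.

0.339

The third angle is ∠Z = 180° − ∠Y − ∠X = 22.00°.
Law of sines: z = x·sin Z/sin X ≈ 0.86489.
Law of sines: y = x·sin Y/sin X ≈ 2.0571.
Area = ½·x·z·sin Y ≈ 0.88621.
Semiperimeter s = (2.3+0.86489+2.0571)/2 = 2.611.
Inradius = area/s = 0.88621/2.611 ≈ 0.33941.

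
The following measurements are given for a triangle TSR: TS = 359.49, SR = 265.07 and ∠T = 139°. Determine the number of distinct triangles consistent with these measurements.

0

TS·sin T = 359.49·sin(139°) ≈ 235.8.
Since ∠T is not acute, a triangle exists only if SR > TS; here SR ≤ TS, so there is no triangle.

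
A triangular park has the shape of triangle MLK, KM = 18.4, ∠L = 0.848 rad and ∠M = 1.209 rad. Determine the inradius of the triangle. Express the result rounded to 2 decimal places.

The third angle is ∠K = π − ∠M − ∠L = 1.085 rad.
Law of sines: LK = KM·sin M/sin L ≈ 22.946.
Law of sines: ML = KM·sin K/sin L ≈ 21.691.
Area = ½·KM·LK·sin K ≈ 186.64.
Semiperimeter s = (22.946+18.4+21.691)/2 = 31.519.
Inradius = area/s = 186.64/31.519 ≈ 5.9216.

5.92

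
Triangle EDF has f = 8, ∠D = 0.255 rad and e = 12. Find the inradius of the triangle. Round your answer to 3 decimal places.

0.980

By the law of cosines, d² = f² + e² − 2·f·e·cos D = 22.209, so d ≈ 4.7126.
Area = ½·f·e·sin D ≈ 12.108.
Semiperimeter s = (12+4.7126+8)/2 = 12.356.
Inradius = area/s = 12.108/12.356 ≈ 0.97989.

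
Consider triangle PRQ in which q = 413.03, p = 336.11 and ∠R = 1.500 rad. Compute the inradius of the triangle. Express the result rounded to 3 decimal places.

109.651

By the law of cosines, r² = q² + p² − 2·q·p·cos R = 2.6392e+05, so r ≈ 513.74.
Area = ½·q·p·sin R ≈ 69238.
Semiperimeter s = (336.11+513.74+413.03)/2 = 631.44.
Inradius = area/s = 69238/631.44 ≈ 109.65.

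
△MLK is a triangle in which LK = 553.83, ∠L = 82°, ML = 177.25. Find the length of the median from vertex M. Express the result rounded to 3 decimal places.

m_M ≈ 307.307

By the law of cosines, KM² = ML² + LK² − 2·ML·LK·cos L = 3.1082e+05, so KM ≈ 557.51.
Median from M: ½√(2·KM² + 2·ML² − LK²) ≈ 307.31.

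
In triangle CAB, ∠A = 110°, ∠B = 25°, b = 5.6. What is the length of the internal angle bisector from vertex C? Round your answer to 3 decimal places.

t_C ≈ 7.137

The third angle is ∠C = 180° − ∠A − ∠B = 45.00°.
Law of sines: c = b·sin C/sin B ≈ 9.3697.
Law of sines: a = b·sin A/sin B ≈ 12.452.
The bisector from C has length 2·a·b·cos(∠C/2)/(a+b) ≈ 7.1374.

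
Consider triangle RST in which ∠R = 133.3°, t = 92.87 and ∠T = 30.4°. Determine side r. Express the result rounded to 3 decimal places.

133.565

The third angle is ∠S = 180° − ∠T − ∠R = 16.30°.
Law of sines: r = t·sin R/sin T ≈ 133.56.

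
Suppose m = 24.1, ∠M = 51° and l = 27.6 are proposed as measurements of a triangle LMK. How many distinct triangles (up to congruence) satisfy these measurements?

2

l·sin M = 27.6·sin(51°) ≈ 21.45.
Since l sin M < m < l (21.45 < 24.1 < 27.6), two triangles exist.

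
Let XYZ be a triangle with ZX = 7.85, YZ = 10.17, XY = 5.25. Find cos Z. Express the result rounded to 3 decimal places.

By the law of cosines, cos Z = (YZ² + ZX² − XY²) / (2·YZ·ZX) ≈ 0.86109, so ∠Z ≈ 30.56°.

0.861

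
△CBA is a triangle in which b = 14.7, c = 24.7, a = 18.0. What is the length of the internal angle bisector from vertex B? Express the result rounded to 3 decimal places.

19.797

By the law of cosines, cos B = (a² + c² − b²) / (2·a·c) ≈ 0.80747, so ∠B ≈ 36.15°.
The bisector from B has length 2·a·c·cos(∠B/2)/(a+c) ≈ 19.797.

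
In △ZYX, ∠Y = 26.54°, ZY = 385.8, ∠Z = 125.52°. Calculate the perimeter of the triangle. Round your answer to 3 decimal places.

The third angle is ∠X = 180° − ∠Z − ∠Y = 27.94°.
Law of sines: YX = ZY·sin Z/sin X ≈ 670.17.
Law of sines: XZ = ZY·sin Y/sin X ≈ 367.91.
Semiperimeter s = (670.17+367.91+385.8)/2 = 711.94.
Perimeter = 670.17 + 367.91 + 385.8 = 1423.9.

1423.886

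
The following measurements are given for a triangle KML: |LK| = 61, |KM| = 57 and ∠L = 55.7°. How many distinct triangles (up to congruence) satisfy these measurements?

|LK|·sin L = 61·sin(55.7°) ≈ 50.39.
Since |LK| sin L < |KM| < |LK| (50.39 < 57 < 61), two triangles exist.

2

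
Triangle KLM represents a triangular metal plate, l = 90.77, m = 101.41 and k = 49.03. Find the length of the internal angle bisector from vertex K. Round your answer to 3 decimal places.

t_K ≈ 92.768

By the law of cosines, cos K = (l² + m² − k²) / (2·l·m) ≈ 0.87557, so ∠K ≈ 0.5042 rad.
The bisector from K has length 2·l·m·cos(∠K/2)/(l+m) ≈ 92.768.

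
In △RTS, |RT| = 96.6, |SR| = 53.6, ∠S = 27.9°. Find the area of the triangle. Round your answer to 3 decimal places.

Law of sines: sin T = |SR|·sin S/|RT| ≈ 0.25964.
Since |RT| ≥ |SR|, only the acute value applies: ∠T ≈ 15.05°.
Then ∠R = 180° − ∠S − ∠T ≈ 137.05°.
Law of sines gives |TS| = |RT|·sin R/sin S ≈ 140.66.
Area = ½·|RT|·|SR|·sin R ≈ 1763.9.

1763.912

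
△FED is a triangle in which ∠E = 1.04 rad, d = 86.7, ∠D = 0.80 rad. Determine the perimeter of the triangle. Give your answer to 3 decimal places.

The third angle is ∠F = π − ∠E − ∠D = 1.302 rad.
Law of sines: f = d·sin F/sin D ≈ 116.51.
Law of sines: e = d·sin E/sin D ≈ 104.23.
Semiperimeter s = (116.51+104.23+86.7)/2 = 153.72.
Perimeter = 116.51 + 104.23 + 86.7 = 307.44.

perimeter ≈ 307.438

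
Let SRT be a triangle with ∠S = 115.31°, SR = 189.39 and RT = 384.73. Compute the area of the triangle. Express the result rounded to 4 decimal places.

area ≈ 22562.7212

Law of sines: sin T = SR·sin S/RT ≈ 0.44501.
Since RT ≥ SR, only the acute value applies: ∠T ≈ 26.42°.
Then ∠R = 180° − ∠S − ∠T ≈ 38.27°.
Law of sines gives TS = RT·sin R/sin S ≈ 263.57.
Area = ½·RT·SR·sin R ≈ 22563.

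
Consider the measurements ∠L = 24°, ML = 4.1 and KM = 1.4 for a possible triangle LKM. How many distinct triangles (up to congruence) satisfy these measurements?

0

ML·sin L = 4.1·sin(24°) ≈ 1.668.
Since KM = 1.4 < 1.668 = ML sin L, no triangle exists.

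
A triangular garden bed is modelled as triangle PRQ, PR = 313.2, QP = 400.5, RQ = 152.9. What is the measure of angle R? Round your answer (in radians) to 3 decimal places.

∠R ≈ 1.989 rad

By the law of cosines, cos R = (PR² + RQ² − QP²) / (2·PR·RQ) ≈ -0.40644, so ∠R ≈ 1.9894 rad.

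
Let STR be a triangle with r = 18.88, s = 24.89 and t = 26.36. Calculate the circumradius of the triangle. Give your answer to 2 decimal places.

13.81

By the law of cosines, cos S = (t² + r² − s²) / (2·t·r) ≈ 0.43381, so ∠S ≈ 64.29°.
Circumradius = s/(2 sin S) ≈ 13.812.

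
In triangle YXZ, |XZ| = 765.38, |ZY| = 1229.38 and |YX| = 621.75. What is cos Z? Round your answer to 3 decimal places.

cos Z ≈ 0.909

By the law of cosines, cos Z = (|XZ|² + |ZY|² − |YX|²) / (2·|XZ|·|ZY|) ≈ 0.90899, so ∠Z ≈ 0.4300 rad.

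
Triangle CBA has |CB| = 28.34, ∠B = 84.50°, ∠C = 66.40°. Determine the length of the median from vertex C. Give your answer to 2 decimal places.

The third angle is ∠A = 180° − ∠C − ∠B = 29.10°.
Law of sines: |BA| = |CB|·sin C/sin A ≈ 53.399.
Law of sines: |AC| = |CB|·sin B/sin A ≈ 58.004.
Median from C: ½√(2·|AC|² + 2·|CB|² − |BA|²) ≈ 37.027.

m_C ≈ 37.03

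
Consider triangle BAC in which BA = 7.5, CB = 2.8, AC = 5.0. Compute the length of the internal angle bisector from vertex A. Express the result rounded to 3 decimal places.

By the law of cosines, cos A = (BA² + AC² − CB²) / (2·BA·AC) ≈ 0.97880, so ∠A ≈ 11.82°.
The bisector from A has length 2·BA·AC·cos(∠A/2)/(BA+AC) ≈ 5.9681.

5.968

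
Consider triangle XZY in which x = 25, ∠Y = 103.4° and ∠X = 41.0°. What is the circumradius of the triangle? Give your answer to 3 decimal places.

R ≈ 19.053

The third angle is ∠Z = 180° − ∠Y − ∠X = 35.60°.
Law of sines: z = x·sin Z/sin X ≈ 22.183.
Law of sines: y = x·sin Y/sin X ≈ 37.069.
Circumradius = x/(2 sin X) ≈ 19.053.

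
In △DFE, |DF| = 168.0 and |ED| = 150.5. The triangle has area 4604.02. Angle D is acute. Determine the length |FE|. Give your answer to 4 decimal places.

61.4729

From area = ½·|ED|·|DF|·sin D, we get sin D = 2·area/(|ED|·|DF|) ≈ 0.36418.
Taking the acute solution, ∠D ≈ 21.36°.
Law of cosines then gives |FE| ≈ 61.473.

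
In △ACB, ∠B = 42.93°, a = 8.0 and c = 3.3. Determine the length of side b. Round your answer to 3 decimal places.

6.019

By the law of cosines, b² = a² + c² − 2·a·c·cos B = 36.231, so b ≈ 6.0192.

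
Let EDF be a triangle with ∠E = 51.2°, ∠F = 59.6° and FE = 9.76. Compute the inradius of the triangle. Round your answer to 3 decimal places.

r ≈ 2.546

The third angle is ∠D = 180° − ∠F − ∠E = 69.20°.
Law of sines: DF = FE·sin E/sin D ≈ 8.1366.
Law of sines: ED = FE·sin F/sin D ≈ 9.005.
Area = ½·FE·DF·sin F ≈ 34.248.
Semiperimeter s = (8.1366+9.76+9.005)/2 = 13.451.
Inradius = area/s = 34.248/13.451 ≈ 2.5461.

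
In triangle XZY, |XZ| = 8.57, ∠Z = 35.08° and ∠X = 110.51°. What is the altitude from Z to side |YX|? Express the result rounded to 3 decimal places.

h_Z ≈ 8.027

The third angle is ∠Y = 180° − ∠X − ∠Z = 34.41°.
Law of sines: |ZY| = |XZ|·sin X/sin Y ≈ 14.204.
Law of sines: |YX| = |XZ|·sin Z/sin Y ≈ 8.7157.
Area = ½·|XZ|·|ZY|·sin Z ≈ 34.979.
The altitude from Z has length 2·area/|YX| ≈ 8.0268.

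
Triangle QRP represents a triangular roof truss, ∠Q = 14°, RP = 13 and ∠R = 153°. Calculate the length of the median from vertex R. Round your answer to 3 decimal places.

The third angle is ∠P = 180° − ∠Q − ∠R = 13.00°.
Law of sines: PQ = RP·sin R/sin Q ≈ 24.396.
Law of sines: QR = RP·sin P/sin Q ≈ 12.088.
Median from R: ½√(2·QR² + 2·RP² − PQ²) ≈ 2.9617.

m_R ≈ 2.962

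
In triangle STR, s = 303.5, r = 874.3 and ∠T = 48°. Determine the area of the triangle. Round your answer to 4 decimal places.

Area = ½·r·s·sin T ≈ 98597.

area ≈ 98596.7583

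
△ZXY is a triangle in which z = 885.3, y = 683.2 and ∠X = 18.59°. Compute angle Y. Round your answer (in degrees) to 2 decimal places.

∠Y ≈ 42.49°

By the law of cosines, x² = y² + z² − 2·y·z·cos X = 1.0396e+05, so x ≈ 322.43.
Law of cosines again: cos Y = (z² + x² − y²)/(2·z·x) ≈ 0.73736, so ∠Y ≈ 42.49°.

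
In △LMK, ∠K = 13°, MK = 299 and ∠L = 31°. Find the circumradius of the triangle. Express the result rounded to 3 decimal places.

R ≈ 290.270

The third angle is ∠M = 180° − ∠K − ∠L = 136.00°.
Law of sines: KL = MK·sin M/sin L ≈ 403.28.
Law of sines: LM = MK·sin K/sin L ≈ 130.59.
Circumradius = MK/(2 sin L) ≈ 290.27.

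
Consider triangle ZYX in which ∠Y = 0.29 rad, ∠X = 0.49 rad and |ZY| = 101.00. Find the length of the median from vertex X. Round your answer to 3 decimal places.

The third angle is ∠Z = π − ∠Y − ∠X = 2.362 rad.
Law of sines: |YX| = |ZY|·sin Z/sin X ≈ 150.93.
Law of sines: |XZ| = |ZY|·sin Y/sin X ≈ 61.368.
Median from X: ½√(2·|YX|² + 2·|XZ|² − |ZY|²) ≈ 103.55.

103.550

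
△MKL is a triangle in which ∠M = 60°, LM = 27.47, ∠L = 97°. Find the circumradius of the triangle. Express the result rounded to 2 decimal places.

R ≈ 35.15

The third angle is ∠K = 180° − ∠L − ∠M = 23.00°.
Law of sines: KL = LM·sin M/sin K ≈ 60.885.
Law of sines: MK = LM·sin L/sin K ≈ 69.78.
Circumradius = LM/(2 sin K) ≈ 35.152.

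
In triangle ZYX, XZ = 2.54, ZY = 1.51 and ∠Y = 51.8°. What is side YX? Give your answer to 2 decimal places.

3.18

Law of sines: sin X = ZY·sin Y/XZ ≈ 0.46718.
Since XZ ≥ ZY, only the acute value applies: ∠X ≈ 27.85°.
Then ∠Z = 180° − ∠Y − ∠X ≈ 100.35°.
Law of sines gives YX = XZ·sin Z/sin Y ≈ 3.1796.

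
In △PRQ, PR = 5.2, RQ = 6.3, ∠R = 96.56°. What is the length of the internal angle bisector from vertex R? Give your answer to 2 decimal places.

By the law of cosines, QP² = PR² + RQ² − 2·PR·RQ·cos R = 74.215, so QP ≈ 8.6148.
The bisector from R has length 2·PR·RQ·cos(∠R/2)/(PR+RQ) ≈ 3.7916.

3.79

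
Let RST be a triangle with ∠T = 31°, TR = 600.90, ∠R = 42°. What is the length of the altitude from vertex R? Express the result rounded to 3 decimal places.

The third angle is ∠S = 180° − ∠T − ∠R = 107.00°.
Law of sines: ST = TR·sin R/sin S ≈ 420.45.
Law of sines: RS = TR·sin T/sin S ≈ 323.63.
Area = ½·TR·ST·sin T ≈ 65062.
The altitude from R has length 2·area/ST ≈ 309.49.

309.486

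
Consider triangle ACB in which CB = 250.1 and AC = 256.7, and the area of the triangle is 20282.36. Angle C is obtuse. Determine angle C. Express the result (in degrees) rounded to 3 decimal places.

∠C ≈ 140.814°

From area = ½·AC·CB·sin C, we get sin C = 2·area/(AC·CB) ≈ 0.63184.
Taking the obtuse solution, ∠C ≈ 140.81°.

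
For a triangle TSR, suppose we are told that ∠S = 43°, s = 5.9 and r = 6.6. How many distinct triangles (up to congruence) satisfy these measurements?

r·sin S = 6.6·sin(43°) ≈ 4.501.
Since r sin S < s < r (4.501 < 5.9 < 6.6), two triangles exist.

2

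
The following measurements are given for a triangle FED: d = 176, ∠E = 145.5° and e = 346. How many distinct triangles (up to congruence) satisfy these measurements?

d·sin E = 176·sin(145.5°) ≈ 99.69.
Since ∠E is not acute, a triangle exists only if e > d; here e > d, so there is exactly one triangle.

1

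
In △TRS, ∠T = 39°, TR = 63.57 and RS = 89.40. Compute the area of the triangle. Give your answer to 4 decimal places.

Law of sines: sin S = TR·sin T/RS ≈ 0.44749.
Since RS ≥ TR, only the acute value applies: ∠S ≈ 26.58°.
Then ∠R = 180° − ∠T − ∠S ≈ 114.42°.
Law of sines gives ST = RS·sin R/sin T ≈ 129.35.
Area = ½·RS·TR·sin R ≈ 2587.4.

2587.4305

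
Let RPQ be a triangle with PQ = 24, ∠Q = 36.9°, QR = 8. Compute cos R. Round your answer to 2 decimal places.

cos R ≈ -0.61

By the law of cosines, RP² = PQ² + QR² − 2·PQ·QR·cos Q = 332.92, so RP ≈ 18.246.
Law of cosines again: cos R = (QR² + RP² − PQ²)/(2·QR·RP) ≈ -0.61341, so ∠R ≈ 127.84°.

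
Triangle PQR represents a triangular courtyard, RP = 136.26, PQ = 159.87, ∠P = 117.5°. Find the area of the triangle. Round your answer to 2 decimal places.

Area = ½·RP·PQ·sin P ≈ 9661.3.

area ≈ 9661.27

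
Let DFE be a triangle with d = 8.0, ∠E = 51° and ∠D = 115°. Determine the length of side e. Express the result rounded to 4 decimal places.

6.8599

The third angle is ∠F = 180° − ∠E − ∠D = 14.00°.
Law of sines: e = d·sin E/sin D ≈ 6.8599.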